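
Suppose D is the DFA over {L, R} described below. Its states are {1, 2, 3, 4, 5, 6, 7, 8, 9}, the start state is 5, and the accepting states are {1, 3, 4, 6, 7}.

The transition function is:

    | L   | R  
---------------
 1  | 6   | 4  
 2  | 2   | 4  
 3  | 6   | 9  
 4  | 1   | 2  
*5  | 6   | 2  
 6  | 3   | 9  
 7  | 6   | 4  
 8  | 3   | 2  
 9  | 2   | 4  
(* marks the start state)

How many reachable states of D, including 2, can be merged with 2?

Reachable states from the start: {1,2,3,4,5,6,9}. Unreachable: {7,8} — drop them.
P0 = {1,3,4,6} | {2,5,9}.
On input R, block {1,3,4,6} splits into {3,4,6} and {1}.
On input L, block {3,4,6} splits into {3,6} and {4}.
On input L, block {2,5,9} splits into {2,9} and {5}.
No further refinement is possible. Final partition (5 blocks): {3,6} | {2,9} | {1} | {4} | {5}.
The equivalence class containing 2 is {2,9}, of size 2.

2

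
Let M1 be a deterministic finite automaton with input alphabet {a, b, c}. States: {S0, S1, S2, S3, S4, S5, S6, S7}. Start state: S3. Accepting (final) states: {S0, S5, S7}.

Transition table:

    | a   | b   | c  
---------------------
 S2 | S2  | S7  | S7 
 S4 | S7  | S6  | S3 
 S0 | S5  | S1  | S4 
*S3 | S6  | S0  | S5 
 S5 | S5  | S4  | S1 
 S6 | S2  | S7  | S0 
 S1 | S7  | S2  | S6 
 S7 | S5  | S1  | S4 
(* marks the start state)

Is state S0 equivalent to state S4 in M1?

No

P0 = {S0,S5,S7} | {S1,S2,S3,S4,S6}.
On input a, block {S1,S2,S3,S4,S6} splits into {S2,S3,S6} and {S1,S4}.
The partition is now stable with 3 blocks: {S0,S5,S7} | {S2,S3,S6} | {S1,S4}.
S0 and S4 end up in different blocks, so they are distinguishable. For instance, the string 'ε' is accepted from only S0.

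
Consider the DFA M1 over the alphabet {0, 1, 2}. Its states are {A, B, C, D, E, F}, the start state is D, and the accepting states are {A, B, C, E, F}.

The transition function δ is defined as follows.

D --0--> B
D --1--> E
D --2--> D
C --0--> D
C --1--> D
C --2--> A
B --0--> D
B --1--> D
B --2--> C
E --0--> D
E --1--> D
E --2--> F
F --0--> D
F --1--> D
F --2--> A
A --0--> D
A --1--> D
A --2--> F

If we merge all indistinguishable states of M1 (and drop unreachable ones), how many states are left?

Initial partition by acceptance: {A,B,C,E,F} | {D}.
No further refinement is possible. Final partition (2 blocks): {A,B,C,E,F} | {D}.

2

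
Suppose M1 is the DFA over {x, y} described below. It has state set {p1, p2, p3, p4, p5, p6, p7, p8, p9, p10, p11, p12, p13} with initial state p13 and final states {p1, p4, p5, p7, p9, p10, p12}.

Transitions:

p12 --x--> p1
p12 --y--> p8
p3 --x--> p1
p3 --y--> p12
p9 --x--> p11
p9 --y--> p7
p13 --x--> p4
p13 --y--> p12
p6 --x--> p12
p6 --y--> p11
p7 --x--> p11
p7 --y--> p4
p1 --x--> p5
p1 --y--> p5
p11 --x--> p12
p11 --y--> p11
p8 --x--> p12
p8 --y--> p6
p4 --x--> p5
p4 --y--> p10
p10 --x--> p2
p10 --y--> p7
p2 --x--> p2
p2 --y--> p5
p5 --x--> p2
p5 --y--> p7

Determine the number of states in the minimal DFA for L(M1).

7

First remove the unreachable states {p3,p9}; 11 states remain.
P0 = {p1,p4,p5,p7,p10,p12} | {p2,p6,p8,p11,p13}.
On input x, block {p1,p4,p5,p7,p10,p12} splits into {p1,p4,p12} and {p5,p7,p10}.
On input x, block {p1,p4,p12} splits into {p1,p4} and {p12}.
Split {p2,p6,p8,p11,p13} by δ(·,x) → {p6,p8,p11} and {p2} and {p13}.
On input x, block {p5,p7,p10} splits into {p5,p10} and {p7}.
No further refinement is possible. Final partition (7 blocks): {p1,p4} | {p6,p8,p11} | {p5,p10} | {p12} | {p2} | {p13} | {p7}.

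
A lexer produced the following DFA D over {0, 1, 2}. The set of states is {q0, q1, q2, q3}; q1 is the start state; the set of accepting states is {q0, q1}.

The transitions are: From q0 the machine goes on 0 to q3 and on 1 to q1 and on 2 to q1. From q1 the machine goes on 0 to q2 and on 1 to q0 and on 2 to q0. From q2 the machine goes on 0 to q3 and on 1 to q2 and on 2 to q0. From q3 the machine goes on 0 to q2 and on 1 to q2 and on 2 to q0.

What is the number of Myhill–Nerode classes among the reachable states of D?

2

All states are reachable from the start state.
Initial partition by acceptance: {q0,q1} | {q2,q3}.
Stable partition: {q0,q1} | {q2,q3} — 2 equivalence classes.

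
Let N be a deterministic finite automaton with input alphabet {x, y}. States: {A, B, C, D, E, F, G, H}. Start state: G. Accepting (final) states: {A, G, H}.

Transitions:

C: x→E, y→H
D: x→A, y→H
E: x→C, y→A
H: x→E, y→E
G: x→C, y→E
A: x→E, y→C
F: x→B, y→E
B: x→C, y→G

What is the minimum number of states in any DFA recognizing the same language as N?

Reachable states from the start: {A,C,E,G,H}. Unreachable: {B,D,F} — drop them.
Initial partition by acceptance: {A,G,H} | {C,E}.
No further refinement is possible. Final partition (2 blocks): {A,G,H} | {C,E}.

2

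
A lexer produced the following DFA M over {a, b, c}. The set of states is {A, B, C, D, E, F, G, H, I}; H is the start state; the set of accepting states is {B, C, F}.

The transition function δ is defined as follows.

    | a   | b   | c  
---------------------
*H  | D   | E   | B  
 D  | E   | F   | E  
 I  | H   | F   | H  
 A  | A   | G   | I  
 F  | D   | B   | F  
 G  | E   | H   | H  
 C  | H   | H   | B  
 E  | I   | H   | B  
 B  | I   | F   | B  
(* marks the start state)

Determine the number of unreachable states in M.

No path from H leads to A, C, G; the other 6 states are all reachable.

3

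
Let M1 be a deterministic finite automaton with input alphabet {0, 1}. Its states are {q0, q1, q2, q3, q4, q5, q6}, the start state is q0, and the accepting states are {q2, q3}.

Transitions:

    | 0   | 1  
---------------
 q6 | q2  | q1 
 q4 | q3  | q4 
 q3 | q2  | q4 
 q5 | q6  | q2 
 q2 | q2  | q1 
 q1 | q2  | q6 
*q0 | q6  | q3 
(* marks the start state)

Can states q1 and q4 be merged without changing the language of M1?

Yes

First remove the unreachable states {q5}; 6 states remain.
P0 = {q2,q3} | {q0,q1,q4,q6}.
On input 0, block {q0,q1,q4,q6} splits into {q1,q4,q6} and {q0}.
No further refinement is possible. Final partition (3 blocks): {q2,q3} | {q1,q4,q6} | {q0}.
q1 and q4 lie in the same block of the stable partition, so they are equivalent — no string distinguishes them.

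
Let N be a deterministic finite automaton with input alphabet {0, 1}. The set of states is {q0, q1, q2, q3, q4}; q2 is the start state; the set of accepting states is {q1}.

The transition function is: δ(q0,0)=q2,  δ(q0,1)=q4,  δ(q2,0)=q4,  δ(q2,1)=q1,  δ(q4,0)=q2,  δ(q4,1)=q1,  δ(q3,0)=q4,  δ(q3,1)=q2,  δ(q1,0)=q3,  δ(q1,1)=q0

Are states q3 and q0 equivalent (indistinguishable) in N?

Every state is reachable, so we keep all 5.
Initial partition by acceptance: {q1} | {q0,q2,q3,q4}.
Split {q0,q2,q3,q4} by δ(·,1) → {q0,q3} and {q2,q4}.
The partition is now stable with 3 blocks: {q1} | {q0,q3} | {q2,q4}.
q3 and q0 lie in the same block of the stable partition, so they are equivalent — no string distinguishes them.

Yes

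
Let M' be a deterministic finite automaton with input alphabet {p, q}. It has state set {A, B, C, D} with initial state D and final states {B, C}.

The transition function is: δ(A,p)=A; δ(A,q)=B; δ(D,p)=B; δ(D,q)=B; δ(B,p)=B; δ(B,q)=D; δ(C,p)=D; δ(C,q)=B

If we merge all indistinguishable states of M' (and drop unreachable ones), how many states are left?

2

First remove the unreachable states {A,C}; 2 states remain.
P0 = {B} | {D}.
No further refinement is possible. Final partition (2 blocks): {B} | {D}.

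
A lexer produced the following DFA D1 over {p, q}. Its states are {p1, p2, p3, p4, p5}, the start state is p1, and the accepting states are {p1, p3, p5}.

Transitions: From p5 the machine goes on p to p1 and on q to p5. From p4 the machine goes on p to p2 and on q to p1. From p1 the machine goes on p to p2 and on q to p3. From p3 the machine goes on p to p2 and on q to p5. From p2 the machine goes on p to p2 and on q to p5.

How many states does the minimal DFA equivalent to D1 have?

First remove the unreachable states {p4}; 4 states remain.
Start with accepting vs non-accepting: {p1,p3,p5} | {p2}.
Split {p1,p3,p5} by δ(·,p) → {p1,p3} and {p5}.
Refine {p1,p3} on symbol q: members go to different blocks, giving {p1} and {p3}.
The partition is now stable with 4 blocks: {p1} | {p2} | {p5} | {p3}.

4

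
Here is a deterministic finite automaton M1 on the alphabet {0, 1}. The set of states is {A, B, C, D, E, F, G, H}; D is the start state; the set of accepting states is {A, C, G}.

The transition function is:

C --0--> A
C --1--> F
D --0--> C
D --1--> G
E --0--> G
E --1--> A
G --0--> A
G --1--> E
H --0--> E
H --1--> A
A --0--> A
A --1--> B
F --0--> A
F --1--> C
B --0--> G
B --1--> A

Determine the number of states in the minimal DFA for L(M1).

Reachable states from the start: {A,B,C,D,E,F,G}. Unreachable: {H} — drop them.
Start with accepting vs non-accepting: {A,C,G} | {B,D,E,F}.
Stable partition: {A,C,G} | {B,D,E,F} — 2 equivalence classes.

2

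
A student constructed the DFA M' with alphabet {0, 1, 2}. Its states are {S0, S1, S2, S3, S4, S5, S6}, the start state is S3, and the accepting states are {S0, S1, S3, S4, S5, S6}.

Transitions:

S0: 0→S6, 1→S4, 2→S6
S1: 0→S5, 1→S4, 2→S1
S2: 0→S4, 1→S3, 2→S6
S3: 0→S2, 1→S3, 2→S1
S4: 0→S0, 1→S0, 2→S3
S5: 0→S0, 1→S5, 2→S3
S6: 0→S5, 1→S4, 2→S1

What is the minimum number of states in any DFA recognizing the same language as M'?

All states are reachable from the start state.
Initial partition by acceptance: {S0,S1,S3,S4,S5,S6} | {S2}.
Split {S0,S1,S3,S4,S5,S6} by δ(·,0) → {S0,S1,S4,S5,S6} and {S3}.
Refine {S0,S1,S4,S5,S6} on symbol 2: members go to different blocks, giving {S0,S1,S6} and {S4,S5}.
Split {S0,S1,S6} by δ(·,0) → {S1,S6} and {S0}.
On input 1, block {S4,S5} splits into {S4} and {S5}.
Stable partition: {S1,S6} | {S2} | {S3} | {S4} | {S0} | {S5} — 6 equivalence classes.

6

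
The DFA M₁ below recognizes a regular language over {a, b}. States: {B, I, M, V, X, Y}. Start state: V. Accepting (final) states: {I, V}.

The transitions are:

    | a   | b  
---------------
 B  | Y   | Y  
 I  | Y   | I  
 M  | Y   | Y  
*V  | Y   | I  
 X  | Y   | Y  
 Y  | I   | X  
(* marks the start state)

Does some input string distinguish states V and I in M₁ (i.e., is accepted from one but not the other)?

No

Reachable states from the start: {I,V,X,Y}. Unreachable: {B,M} — drop them.
P0 = {I,V} | {X,Y}.
Refine {X,Y} on symbol a: members go to different blocks, giving {Y} and {X}.
The partition is now stable with 3 blocks: {I,V} | {Y} | {X}.
V and I lie in the same block of the stable partition, so they are equivalent — no string distinguishes them.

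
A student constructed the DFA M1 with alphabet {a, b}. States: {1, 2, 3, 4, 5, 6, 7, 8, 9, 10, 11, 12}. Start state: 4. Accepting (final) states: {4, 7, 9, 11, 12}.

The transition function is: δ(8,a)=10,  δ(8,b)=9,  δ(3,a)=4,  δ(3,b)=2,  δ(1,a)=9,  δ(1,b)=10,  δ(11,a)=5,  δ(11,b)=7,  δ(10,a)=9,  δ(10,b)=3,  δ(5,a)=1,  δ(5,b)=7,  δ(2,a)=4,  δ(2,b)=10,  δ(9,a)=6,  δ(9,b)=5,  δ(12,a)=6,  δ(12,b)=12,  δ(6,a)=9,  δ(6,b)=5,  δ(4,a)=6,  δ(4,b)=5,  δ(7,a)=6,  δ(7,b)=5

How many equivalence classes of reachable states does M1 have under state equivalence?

States {8,11,12} cannot be reached from the start state, so discard them.
Initial partition by acceptance: {4,7,9} | {1,2,3,5,6,10}.
Split {1,2,3,5,6,10} by δ(·,a) → {1,2,3,6,10} and {5}.
Refine {1,2,3,6,10} on symbol b: members go to different blocks, giving {1,2,3,10} and {6}.
No further refinement is possible. Final partition (4 blocks): {4,7,9} | {1,2,3,10} | {5} | {6}.

4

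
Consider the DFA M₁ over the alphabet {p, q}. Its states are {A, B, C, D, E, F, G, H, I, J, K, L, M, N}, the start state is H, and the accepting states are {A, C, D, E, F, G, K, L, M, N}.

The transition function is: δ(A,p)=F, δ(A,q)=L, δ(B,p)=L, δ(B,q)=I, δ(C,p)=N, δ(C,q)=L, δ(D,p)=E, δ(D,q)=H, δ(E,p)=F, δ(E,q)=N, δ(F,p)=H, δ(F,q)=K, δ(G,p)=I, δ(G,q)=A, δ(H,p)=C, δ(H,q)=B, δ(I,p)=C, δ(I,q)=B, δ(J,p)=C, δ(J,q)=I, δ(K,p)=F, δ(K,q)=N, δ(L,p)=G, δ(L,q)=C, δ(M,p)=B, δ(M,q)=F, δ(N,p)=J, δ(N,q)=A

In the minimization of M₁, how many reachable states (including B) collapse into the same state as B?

States {D,E,M} cannot be reached from the start state, so discard them.
Initial partition by acceptance: {A,C,F,G,K,L,N} | {B,H,I,J}.
Refine {A,C,F,G,K,L,N} on symbol p: members go to different blocks, giving {A,C,K,L} and {F,G,N}.
Refine {A,C,K,L} on symbol q: members go to different blocks, giving {A,C,L} and {K}.
On input q, block {F,G,N} splits into {G,N} and {F}.
Split {A,C,L} by δ(·,p) → {C,L} and {A}.
Stable partition: {C,L} | {B,H,I,J} | {G,N} | {K} | {F} | {A} — 6 equivalence classes.
The equivalence class containing B is {B,H,I,J}, of size 4.

4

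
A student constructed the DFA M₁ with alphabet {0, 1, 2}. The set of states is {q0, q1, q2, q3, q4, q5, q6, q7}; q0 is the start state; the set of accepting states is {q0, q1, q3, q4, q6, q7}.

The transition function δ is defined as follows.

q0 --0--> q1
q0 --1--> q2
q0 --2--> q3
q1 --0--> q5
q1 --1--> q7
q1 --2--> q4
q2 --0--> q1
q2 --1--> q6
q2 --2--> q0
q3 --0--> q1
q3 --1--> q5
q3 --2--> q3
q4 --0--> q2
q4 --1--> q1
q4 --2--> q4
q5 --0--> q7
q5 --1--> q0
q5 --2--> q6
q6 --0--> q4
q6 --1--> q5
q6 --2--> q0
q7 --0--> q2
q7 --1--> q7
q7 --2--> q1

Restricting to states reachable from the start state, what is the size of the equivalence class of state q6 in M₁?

3

Initial partition by acceptance: {q0,q1,q3,q4,q6,q7} | {q2,q5}.
Split {q0,q1,q3,q4,q6,q7} by δ(·,0) → {q0,q3,q6} and {q1,q4,q7}.
Stable partition: {q0,q3,q6} | {q2,q5} | {q1,q4,q7} — 3 equivalence classes.
State q6 belongs to the block {q0,q3,q6}, which has 3 states.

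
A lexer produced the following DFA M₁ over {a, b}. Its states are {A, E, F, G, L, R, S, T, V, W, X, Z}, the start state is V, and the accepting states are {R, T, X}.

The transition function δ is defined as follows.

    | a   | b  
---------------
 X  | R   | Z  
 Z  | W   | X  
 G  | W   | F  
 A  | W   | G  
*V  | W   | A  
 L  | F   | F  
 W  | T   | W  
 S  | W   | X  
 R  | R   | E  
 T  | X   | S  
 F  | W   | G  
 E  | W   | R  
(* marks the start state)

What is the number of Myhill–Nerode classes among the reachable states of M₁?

States {L} cannot be reached from the start state, so discard them.
Start with accepting vs non-accepting: {R,T,X} | {A,E,F,G,S,V,W,Z}.
On input a, block {A,E,F,G,S,V,W,Z} splits into {A,E,F,G,S,V,Z} and {W}.
Refine {A,E,F,G,S,V,Z} on symbol b: members go to different blocks, giving {A,F,G,V} and {E,S,Z}.
The partition is now stable with 4 blocks: {R,T,X} | {A,F,G,V} | {W} | {E,S,Z}.

4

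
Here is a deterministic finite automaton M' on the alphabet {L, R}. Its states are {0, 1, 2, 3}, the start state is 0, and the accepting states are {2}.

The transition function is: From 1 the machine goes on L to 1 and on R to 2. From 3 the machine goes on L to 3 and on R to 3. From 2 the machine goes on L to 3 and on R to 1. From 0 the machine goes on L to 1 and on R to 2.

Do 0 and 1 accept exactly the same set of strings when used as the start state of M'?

Yes

Every state is reachable, so we keep all 4.
Start with accepting vs non-accepting: {2} | {0,1,3}.
Split {0,1,3} by δ(·,R) → {0,1} and {3}.
No further refinement is possible. Final partition (3 blocks): {2} | {0,1} | {3}.
0 and 1 lie in the same block of the stable partition, so they are equivalent — no string distinguishes them.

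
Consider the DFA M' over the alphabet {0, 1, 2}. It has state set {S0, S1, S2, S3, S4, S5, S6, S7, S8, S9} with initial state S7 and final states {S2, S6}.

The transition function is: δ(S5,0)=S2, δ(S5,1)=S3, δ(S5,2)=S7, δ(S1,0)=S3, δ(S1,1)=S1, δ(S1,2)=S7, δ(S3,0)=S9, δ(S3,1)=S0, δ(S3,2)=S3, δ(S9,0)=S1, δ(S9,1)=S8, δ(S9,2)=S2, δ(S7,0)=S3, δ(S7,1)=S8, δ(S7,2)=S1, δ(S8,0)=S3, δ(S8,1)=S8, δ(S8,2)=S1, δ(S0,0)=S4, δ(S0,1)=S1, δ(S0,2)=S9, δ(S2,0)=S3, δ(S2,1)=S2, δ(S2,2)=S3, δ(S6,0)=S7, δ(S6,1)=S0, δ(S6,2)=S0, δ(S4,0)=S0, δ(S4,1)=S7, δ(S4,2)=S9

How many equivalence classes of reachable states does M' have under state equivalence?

5

States {S5,S6} cannot be reached from the start state, so discard them.
Start with accepting vs non-accepting: {S2} | {S0,S1,S3,S4,S7,S8,S9}.
Refine {S0,S1,S3,S4,S7,S8,S9} on symbol 2: members go to different blocks, giving {S0,S1,S3,S4,S7,S8} and {S9}.
On input 0, block {S0,S1,S3,S4,S7,S8} splits into {S0,S1,S4,S7,S8} and {S3}.
On input 0, block {S0,S1,S4,S7,S8} splits into {S1,S7,S8} and {S0,S4}.
No further refinement is possible. Final partition (5 blocks): {S2} | {S1,S7,S8} | {S9} | {S3} | {S0,S4}.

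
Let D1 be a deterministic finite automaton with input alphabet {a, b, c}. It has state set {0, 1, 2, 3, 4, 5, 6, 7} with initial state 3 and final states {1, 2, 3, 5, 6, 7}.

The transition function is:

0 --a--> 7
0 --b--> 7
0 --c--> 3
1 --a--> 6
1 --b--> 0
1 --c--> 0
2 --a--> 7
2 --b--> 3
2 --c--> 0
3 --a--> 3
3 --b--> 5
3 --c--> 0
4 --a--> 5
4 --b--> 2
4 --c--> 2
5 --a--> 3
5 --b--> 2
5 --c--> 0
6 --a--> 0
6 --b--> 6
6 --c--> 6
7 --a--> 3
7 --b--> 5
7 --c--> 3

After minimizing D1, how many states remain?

5

States {1,4,6} cannot be reached from the start state, so discard them.
P0 = {2,3,5,7} | {0}.
Split {2,3,5,7} by δ(·,c) → {2,3,5} and {7}.
On input a, block {2,3,5} splits into {3,5} and {2}.
Split {3,5} by δ(·,b) → {3} and {5}.
The partition is now stable with 5 blocks: {3} | {0} | {7} | {2} | {5}.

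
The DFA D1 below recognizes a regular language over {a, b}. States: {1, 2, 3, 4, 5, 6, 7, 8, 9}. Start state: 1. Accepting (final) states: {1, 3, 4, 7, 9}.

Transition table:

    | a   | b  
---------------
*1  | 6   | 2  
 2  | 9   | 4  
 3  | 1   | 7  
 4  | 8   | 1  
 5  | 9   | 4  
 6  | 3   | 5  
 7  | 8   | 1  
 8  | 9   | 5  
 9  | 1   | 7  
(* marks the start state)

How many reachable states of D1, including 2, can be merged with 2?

2

All states are reachable from the start state.
Initial partition by acceptance: {1,3,4,7,9} | {2,5,6,8}.
Split {1,3,4,7,9} by δ(·,a) → {1,4,7} and {3,9}.
Refine {1,4,7} on symbol b: members go to different blocks, giving {4,7} and {1}.
On input b, block {2,5,6,8} splits into {2,5} and {6,8}.
The partition is now stable with 5 blocks: {4,7} | {2,5} | {3,9} | {1} | {6,8}.
State 2 belongs to the block {2,5}, which has 2 states.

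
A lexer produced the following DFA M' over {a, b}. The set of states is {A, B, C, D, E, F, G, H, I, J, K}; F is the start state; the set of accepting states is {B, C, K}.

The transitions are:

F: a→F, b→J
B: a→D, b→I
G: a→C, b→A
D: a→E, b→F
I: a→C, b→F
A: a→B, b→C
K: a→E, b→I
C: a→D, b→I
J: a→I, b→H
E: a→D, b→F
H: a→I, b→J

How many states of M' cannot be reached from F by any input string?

4

No path from F leads to A, B, G, K; the other 7 states are all reachable.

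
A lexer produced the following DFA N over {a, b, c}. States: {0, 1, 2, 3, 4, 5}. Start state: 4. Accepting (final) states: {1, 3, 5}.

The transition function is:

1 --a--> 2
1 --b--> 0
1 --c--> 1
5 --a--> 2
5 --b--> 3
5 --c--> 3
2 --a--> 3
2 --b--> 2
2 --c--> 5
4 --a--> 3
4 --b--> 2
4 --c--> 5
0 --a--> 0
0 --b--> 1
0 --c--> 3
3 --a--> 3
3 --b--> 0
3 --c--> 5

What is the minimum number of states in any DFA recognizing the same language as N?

P0 = {1,3,5} | {0,2,4}.
Split {1,3,5} by δ(·,a) → {1,5} and {3}.
On input b, block {1,5} splits into {1} and {5}.
On input a, block {0,2,4} splits into {2,4} and {0}.
No further refinement is possible. Final partition (5 blocks): {1} | {2,4} | {3} | {5} | {0}.

5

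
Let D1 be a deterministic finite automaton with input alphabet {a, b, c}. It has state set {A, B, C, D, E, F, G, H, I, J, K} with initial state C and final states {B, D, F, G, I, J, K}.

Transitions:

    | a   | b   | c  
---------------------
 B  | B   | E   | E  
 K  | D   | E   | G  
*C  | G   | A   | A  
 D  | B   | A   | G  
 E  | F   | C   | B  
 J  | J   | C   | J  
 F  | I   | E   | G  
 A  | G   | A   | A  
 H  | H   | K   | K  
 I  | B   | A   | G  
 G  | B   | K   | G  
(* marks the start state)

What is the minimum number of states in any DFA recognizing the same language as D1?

6

First remove the unreachable states {H,J}; 9 states remain.
Initial partition by acceptance: {B,D,F,G,I,K} | {A,C,E}.
Split {B,D,F,G,I,K} by δ(·,b) → {B,D,F,I,K} and {G}.
Refine {B,D,F,I,K} on symbol c: members go to different blocks, giving {D,F,I,K} and {B}.
Split {D,F,I,K} by δ(·,a) → {D,I} and {F,K}.
On input a, block {A,C,E} splits into {A,C} and {E}.
Stable partition: {D,I} | {A,C} | {G} | {B} | {F,K} | {E} — 6 equivalence classes.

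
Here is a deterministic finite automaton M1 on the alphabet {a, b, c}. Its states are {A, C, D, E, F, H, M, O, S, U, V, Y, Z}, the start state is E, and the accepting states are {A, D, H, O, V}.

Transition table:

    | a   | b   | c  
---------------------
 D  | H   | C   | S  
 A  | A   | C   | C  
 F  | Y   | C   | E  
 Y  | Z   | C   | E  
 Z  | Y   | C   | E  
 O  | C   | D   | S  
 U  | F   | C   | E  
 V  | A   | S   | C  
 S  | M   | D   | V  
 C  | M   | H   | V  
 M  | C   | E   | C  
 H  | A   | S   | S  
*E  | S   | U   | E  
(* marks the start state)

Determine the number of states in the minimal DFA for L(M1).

Reachable states from the start: {A,C,D,E,F,H,M,S,U,V,Y,Z}. Unreachable: {O} — drop them.
Start with accepting vs non-accepting: {A,D,H,V} | {C,E,F,M,S,U,Y,Z}.
Split {C,E,F,M,S,U,Y,Z} by δ(·,b) → {E,F,M,U,Y,Z} and {C,S}.
Refine {E,F,M,U,Y,Z} on symbol a: members go to different blocks, giving {F,U,Y,Z} and {E,M}.
On input b, block {E,M} splits into {M} and {E}.
No further refinement is possible. Final partition (5 blocks): {A,D,H,V} | {F,U,Y,Z} | {C,S} | {M} | {E}.

5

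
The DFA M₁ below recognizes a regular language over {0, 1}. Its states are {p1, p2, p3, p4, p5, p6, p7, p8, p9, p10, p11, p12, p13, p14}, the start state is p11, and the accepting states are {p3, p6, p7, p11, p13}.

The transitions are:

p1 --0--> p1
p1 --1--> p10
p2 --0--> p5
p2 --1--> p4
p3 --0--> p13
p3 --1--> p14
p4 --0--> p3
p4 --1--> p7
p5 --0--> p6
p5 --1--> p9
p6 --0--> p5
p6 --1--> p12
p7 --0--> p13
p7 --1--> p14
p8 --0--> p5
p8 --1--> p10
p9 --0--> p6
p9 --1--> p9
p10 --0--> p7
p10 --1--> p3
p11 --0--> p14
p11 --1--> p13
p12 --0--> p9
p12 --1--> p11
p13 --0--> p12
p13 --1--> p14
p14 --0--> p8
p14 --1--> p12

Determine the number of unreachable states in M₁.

No path from p11 leads to p1, p2, p4; the other 11 states are all reachable.

3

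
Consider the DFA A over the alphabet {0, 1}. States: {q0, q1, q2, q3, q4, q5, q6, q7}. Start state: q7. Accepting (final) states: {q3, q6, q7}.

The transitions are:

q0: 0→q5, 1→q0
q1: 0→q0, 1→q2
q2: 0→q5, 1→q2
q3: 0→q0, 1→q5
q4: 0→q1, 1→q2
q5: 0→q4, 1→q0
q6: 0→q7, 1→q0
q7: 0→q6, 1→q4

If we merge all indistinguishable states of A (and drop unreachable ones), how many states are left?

States {q3} cannot be reached from the start state, so discard them.
P0 = {q6,q7} | {q0,q1,q2,q4,q5}.
The partition is now stable with 2 blocks: {q6,q7} | {q0,q1,q2,q4,q5}.

2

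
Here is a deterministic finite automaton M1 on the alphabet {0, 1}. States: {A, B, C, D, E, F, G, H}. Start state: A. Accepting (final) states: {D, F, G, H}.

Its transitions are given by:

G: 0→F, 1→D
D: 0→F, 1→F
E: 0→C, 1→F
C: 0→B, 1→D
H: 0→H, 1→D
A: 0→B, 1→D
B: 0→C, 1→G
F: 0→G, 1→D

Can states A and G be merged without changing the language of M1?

States {E,H} cannot be reached from the start state, so discard them.
P0 = {D,F,G} | {A,B,C}.
Stable partition: {D,F,G} | {A,B,C} — 2 equivalence classes.
A and G end up in different blocks, so they are distinguishable. For instance, the string 'ε' is accepted from only G.

No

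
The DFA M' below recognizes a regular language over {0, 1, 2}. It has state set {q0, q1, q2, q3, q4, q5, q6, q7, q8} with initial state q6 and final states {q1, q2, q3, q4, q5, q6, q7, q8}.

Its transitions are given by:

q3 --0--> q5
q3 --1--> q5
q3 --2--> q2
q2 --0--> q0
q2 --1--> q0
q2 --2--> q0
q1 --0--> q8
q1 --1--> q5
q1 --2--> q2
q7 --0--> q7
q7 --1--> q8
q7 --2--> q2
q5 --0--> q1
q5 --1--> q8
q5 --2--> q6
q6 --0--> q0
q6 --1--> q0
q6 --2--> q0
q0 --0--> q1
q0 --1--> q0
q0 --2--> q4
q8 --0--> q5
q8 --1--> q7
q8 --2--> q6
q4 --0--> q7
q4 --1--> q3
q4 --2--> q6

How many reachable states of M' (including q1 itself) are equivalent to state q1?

6

Every state is reachable, so we keep all 9.
P0 = {q1,q2,q3,q4,q5,q6,q7,q8} | {q0}.
Split {q1,q2,q3,q4,q5,q6,q7,q8} by δ(·,0) → {q1,q3,q4,q5,q7,q8} and {q2,q6}.
No further refinement is possible. Final partition (3 blocks): {q1,q3,q4,q5,q7,q8} | {q0} | {q2,q6}.
The equivalence class containing q1 is {q1,q3,q4,q5,q7,q8}, of size 6.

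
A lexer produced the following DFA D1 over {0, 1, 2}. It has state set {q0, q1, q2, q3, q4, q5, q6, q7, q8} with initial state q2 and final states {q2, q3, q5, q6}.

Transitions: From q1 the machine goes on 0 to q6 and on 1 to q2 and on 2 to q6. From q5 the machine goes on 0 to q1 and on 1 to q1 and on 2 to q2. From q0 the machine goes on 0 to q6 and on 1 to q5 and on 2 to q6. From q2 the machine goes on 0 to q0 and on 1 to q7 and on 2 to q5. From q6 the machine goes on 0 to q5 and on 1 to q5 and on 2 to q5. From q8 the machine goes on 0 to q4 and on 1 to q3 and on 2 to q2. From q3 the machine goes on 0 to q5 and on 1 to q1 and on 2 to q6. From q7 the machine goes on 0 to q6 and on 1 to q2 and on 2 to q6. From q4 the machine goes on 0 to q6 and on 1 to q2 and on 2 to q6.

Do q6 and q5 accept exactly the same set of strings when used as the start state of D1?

No

States {q3,q4,q8} cannot be reached from the start state, so discard them.
Start with accepting vs non-accepting: {q2,q5,q6} | {q0,q1,q7}.
Split {q2,q5,q6} by δ(·,0) → {q2,q5} and {q6}.
The partition is now stable with 3 blocks: {q2,q5} | {q0,q1,q7} | {q6}.
q6 and q5 end up in different blocks, so they are distinguishable. For instance, the string '0' is accepted from only q6.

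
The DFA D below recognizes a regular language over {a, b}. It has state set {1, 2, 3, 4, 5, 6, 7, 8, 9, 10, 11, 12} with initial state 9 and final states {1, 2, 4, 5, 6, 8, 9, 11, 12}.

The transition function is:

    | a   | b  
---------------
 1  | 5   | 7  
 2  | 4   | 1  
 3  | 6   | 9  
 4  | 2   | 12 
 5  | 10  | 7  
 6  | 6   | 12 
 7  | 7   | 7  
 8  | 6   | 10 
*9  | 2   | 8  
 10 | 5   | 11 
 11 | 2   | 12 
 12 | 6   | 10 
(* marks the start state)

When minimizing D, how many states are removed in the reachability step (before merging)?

No path from 9 leads to 3; the other 11 states are all reachable.

1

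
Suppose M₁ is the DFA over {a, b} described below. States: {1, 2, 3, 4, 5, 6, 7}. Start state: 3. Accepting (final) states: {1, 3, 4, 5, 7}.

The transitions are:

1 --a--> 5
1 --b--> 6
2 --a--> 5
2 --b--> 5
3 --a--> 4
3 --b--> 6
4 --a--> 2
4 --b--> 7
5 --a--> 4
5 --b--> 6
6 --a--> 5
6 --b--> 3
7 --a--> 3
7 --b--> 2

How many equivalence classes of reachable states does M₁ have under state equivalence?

Reachable states from the start: {2,3,4,5,6,7}. Unreachable: {1} — drop them.
Start with accepting vs non-accepting: {3,4,5,7} | {2,6}.
Refine {3,4,5,7} on symbol a: members go to different blocks, giving {3,5,7} and {4}.
On input a, block {3,5,7} splits into {3,5} and {7}.
No further refinement is possible. Final partition (4 blocks): {3,5} | {2,6} | {4} | {7}.

4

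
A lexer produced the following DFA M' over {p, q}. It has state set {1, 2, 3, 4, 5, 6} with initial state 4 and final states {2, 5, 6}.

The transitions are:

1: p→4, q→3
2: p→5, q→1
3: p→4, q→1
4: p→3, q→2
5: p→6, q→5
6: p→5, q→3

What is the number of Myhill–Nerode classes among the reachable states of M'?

4

P0 = {2,5,6} | {1,3,4}.
Refine {2,5,6} on symbol q: members go to different blocks, giving {2,6} and {5}.
Refine {1,3,4} on symbol q: members go to different blocks, giving {1,3} and {4}.
No further refinement is possible. Final partition (4 blocks): {2,6} | {1,3} | {5} | {4}.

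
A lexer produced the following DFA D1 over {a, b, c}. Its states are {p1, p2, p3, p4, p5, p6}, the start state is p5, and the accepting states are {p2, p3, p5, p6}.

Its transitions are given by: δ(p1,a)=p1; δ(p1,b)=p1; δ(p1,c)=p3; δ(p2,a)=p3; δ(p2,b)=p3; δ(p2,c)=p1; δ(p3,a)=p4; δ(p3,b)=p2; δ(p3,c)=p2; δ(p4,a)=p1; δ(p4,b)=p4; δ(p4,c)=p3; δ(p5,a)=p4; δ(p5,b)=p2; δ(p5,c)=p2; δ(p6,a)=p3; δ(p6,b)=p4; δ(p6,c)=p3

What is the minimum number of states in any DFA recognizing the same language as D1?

3

States {p6} cannot be reached from the start state, so discard them.
P0 = {p2,p3,p5} | {p1,p4}.
Refine {p2,p3,p5} on symbol a: members go to different blocks, giving {p3,p5} and {p2}.
Stable partition: {p3,p5} | {p1,p4} | {p2} — 3 equivalence classes.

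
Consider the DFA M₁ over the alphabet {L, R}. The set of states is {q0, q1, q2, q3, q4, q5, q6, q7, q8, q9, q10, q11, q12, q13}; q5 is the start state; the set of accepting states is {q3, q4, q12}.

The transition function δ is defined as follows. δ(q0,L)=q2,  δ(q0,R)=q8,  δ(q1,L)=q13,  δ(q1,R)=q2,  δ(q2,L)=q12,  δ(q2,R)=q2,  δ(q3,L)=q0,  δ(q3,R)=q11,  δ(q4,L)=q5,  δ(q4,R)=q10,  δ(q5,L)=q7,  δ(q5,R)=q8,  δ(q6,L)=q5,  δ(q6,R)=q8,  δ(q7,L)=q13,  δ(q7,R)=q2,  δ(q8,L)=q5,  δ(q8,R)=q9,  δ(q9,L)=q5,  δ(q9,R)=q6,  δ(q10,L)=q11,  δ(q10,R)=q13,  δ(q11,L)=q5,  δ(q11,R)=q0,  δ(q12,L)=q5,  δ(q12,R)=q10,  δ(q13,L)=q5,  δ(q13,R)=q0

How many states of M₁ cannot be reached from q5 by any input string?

3

Starting at q5 and following transitions, the reachable set is {q0, q2, q5, q6, q7, q8, q9, q10, q11, q12, q13}. That leaves q1, q3, q4 unreachable — 3 in total.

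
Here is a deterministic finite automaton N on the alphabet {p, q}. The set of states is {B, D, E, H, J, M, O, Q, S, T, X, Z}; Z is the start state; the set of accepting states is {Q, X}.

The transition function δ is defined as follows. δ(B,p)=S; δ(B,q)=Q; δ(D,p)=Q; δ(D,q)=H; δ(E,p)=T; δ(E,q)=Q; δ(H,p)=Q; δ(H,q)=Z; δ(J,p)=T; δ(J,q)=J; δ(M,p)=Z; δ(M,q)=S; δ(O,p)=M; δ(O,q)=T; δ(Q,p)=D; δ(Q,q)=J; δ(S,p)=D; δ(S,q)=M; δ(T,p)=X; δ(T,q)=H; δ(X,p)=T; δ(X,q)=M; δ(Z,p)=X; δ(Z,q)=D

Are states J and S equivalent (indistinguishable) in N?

Reachable states from the start: {D,H,J,M,Q,S,T,X,Z}. Unreachable: {B,E,O} — drop them.
Initial partition by acceptance: {Q,X} | {D,H,J,M,S,T,Z}.
On input p, block {D,H,J,M,S,T,Z} splits into {D,H,T,Z} and {J,M,S}.
The partition is now stable with 3 blocks: {Q,X} | {D,H,T,Z} | {J,M,S}.
J and S lie in the same block of the stable partition, so they are equivalent — no string distinguishes them.

Yes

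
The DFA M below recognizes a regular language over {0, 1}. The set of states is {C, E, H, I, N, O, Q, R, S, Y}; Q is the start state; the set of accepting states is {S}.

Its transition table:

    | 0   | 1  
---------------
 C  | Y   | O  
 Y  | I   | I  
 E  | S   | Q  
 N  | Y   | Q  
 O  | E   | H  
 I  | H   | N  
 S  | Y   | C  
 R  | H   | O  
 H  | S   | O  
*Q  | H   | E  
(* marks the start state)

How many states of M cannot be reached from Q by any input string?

1

Starting at Q and following transitions, the reachable set is {C, E, H, I, N, O, Q, S, Y}. That leaves R unreachable — 1 in total.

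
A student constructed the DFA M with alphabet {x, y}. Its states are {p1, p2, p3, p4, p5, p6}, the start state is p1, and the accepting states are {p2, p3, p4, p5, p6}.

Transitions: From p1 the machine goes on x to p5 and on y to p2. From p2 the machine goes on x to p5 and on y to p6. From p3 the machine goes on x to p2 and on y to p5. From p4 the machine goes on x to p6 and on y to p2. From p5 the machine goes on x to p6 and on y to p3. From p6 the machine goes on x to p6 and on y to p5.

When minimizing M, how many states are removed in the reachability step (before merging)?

1

No path from p1 leads to p4; the other 5 states are all reachable.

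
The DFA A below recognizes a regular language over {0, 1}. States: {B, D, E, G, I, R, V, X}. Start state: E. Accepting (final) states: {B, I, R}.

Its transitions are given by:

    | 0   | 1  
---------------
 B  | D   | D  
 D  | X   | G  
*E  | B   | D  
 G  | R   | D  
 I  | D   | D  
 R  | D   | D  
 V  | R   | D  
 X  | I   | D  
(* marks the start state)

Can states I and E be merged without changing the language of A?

Reachable states from the start: {B,D,E,G,I,R,X}. Unreachable: {V} — drop them.
Initial partition by acceptance: {B,I,R} | {D,E,G,X}.
Split {D,E,G,X} by δ(·,0) → {E,G,X} and {D}.
No further refinement is possible. Final partition (3 blocks): {B,I,R} | {E,G,X} | {D}.
I and E end up in different blocks, so they are distinguishable. For instance, the string 'ε' is accepted from only I.

No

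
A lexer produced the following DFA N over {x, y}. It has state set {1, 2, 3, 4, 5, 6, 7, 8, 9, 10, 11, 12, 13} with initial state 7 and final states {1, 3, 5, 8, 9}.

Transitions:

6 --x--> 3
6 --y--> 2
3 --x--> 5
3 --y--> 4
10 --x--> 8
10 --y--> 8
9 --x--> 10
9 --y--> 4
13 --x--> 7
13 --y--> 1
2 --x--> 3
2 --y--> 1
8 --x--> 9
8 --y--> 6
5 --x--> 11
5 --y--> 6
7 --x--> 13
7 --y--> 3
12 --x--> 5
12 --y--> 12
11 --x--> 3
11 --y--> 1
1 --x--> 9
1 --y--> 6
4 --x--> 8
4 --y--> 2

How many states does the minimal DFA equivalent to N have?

5

First remove the unreachable states {12}; 12 states remain.
P0 = {1,3,5,8,9} | {2,4,6,7,10,11,13}.
On input x, block {1,3,5,8,9} splits into {1,3,8} and {5,9}.
Split {2,4,6,7,10,11,13} by δ(·,x) → {2,4,6,10,11} and {7,13}.
On input y, block {2,4,6,10,11} splits into {2,10,11} and {4,6}.
Stable partition: {1,3,8} | {2,10,11} | {5,9} | {7,13} | {4,6} — 5 equivalence classes.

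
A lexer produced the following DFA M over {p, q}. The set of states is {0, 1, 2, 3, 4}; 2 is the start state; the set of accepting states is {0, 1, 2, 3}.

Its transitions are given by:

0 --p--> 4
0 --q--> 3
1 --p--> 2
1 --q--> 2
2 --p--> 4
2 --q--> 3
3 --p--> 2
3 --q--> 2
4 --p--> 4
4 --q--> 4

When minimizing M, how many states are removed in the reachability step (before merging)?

No path from 2 leads to 0, 1; the other 3 states are all reachable.

2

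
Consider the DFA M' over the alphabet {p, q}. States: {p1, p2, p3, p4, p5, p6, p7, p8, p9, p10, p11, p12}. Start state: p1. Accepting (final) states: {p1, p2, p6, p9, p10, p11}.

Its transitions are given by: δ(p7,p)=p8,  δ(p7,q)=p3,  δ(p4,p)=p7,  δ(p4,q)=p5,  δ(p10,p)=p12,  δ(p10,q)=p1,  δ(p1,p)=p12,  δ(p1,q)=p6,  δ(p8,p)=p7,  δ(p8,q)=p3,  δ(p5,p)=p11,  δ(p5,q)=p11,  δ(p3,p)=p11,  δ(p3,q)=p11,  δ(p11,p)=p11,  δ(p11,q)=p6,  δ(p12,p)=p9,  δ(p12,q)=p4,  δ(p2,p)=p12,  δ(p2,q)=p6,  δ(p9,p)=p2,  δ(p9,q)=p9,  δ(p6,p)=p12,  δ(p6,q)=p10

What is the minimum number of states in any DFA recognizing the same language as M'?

6

Start with accepting vs non-accepting: {p1,p2,p6,p9,p10,p11} | {p3,p4,p5,p7,p8,p12}.
Split {p1,p2,p6,p9,p10,p11} by δ(·,p) → {p1,p2,p6,p10} and {p9,p11}.
Refine {p3,p4,p5,p7,p8,p12} on symbol p: members go to different blocks, giving {p3,p5,p12} and {p4,p7,p8}.
On input q, block {p3,p5,p12} splits into {p3,p5} and {p12}.
Split {p9,p11} by δ(·,p) → {p9} and {p11}.
The partition is now stable with 6 blocks: {p1,p2,p6,p10} | {p3,p5} | {p9} | {p4,p7,p8} | {p12} | {p11}.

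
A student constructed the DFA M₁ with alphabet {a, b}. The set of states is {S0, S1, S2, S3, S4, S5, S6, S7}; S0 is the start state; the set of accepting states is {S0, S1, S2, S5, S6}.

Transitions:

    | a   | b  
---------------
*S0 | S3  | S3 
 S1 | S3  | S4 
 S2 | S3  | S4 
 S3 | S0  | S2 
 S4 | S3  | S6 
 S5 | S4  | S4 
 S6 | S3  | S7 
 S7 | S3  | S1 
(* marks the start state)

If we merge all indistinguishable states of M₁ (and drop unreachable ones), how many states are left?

States {S5} cannot be reached from the start state, so discard them.
Start with accepting vs non-accepting: {S0,S1,S2,S6} | {S3,S4,S7}.
On input a, block {S3,S4,S7} splits into {S4,S7} and {S3}.
On input b, block {S0,S1,S2,S6} splits into {S1,S2,S6} and {S0}.
The partition is now stable with 4 blocks: {S1,S2,S6} | {S4,S7} | {S3} | {S0}.

4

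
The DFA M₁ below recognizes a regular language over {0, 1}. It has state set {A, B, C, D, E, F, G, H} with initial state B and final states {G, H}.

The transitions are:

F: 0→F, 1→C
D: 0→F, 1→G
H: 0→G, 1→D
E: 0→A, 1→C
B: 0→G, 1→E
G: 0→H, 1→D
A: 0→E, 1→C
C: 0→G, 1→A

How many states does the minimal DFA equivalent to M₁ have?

4

Initial partition by acceptance: {G,H} | {A,B,C,D,E,F}.
Split {A,B,C,D,E,F} by δ(·,0) → {A,D,E,F} and {B,C}.
Split {A,D,E,F} by δ(·,1) → {A,E,F} and {D}.
Stable partition: {G,H} | {A,E,F} | {B,C} | {D} — 4 equivalence classes.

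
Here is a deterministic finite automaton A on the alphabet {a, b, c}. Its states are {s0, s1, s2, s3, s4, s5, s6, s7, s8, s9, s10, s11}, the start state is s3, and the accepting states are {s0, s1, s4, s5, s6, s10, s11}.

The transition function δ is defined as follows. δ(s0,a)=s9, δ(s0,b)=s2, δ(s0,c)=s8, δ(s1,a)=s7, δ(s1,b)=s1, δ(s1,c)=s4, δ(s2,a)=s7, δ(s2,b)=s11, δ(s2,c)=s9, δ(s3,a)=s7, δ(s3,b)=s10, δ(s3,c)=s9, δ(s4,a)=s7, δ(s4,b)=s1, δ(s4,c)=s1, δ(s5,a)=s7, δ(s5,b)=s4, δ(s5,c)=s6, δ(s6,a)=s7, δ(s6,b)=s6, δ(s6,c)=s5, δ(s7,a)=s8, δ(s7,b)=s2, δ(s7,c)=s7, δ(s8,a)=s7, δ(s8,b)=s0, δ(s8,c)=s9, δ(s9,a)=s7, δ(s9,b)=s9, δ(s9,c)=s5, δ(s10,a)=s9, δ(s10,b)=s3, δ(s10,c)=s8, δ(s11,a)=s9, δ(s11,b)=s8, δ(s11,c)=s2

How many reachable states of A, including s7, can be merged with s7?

All states are reachable from the start state.
Initial partition by acceptance: {s0,s1,s4,s5,s6,s10,s11} | {s2,s3,s7,s8,s9}.
Refine {s0,s1,s4,s5,s6,s10,s11} on symbol b: members go to different blocks, giving {s1,s4,s5,s6} and {s0,s10,s11}.
Refine {s2,s3,s7,s8,s9} on symbol b: members go to different blocks, giving {s2,s3,s8} and {s7,s9}.
On input a, block {s7,s9} splits into {s7} and {s9}.
Stable partition: {s1,s4,s5,s6} | {s2,s3,s8} | {s0,s10,s11} | {s7} | {s9} — 5 equivalence classes.
The equivalence class containing s7 is {s7}, of size 1.

1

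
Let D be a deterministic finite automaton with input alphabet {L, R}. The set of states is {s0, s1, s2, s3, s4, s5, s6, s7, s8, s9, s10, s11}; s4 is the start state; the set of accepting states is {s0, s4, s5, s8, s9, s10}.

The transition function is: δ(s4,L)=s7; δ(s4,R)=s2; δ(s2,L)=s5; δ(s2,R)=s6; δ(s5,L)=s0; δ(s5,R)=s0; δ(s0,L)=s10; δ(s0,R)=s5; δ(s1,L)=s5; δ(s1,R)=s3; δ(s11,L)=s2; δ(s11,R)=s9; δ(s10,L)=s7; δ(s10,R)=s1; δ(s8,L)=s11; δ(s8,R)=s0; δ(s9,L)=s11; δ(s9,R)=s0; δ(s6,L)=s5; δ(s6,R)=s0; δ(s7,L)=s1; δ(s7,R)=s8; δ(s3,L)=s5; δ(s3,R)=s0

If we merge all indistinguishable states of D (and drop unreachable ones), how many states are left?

Start with accepting vs non-accepting: {s0,s4,s5,s8,s9,s10} | {s1,s2,s3,s6,s7,s11}.
On input L, block {s0,s4,s5,s8,s9,s10} splits into {s4,s8,s9,s10} and {s0,s5}.
Refine {s4,s8,s9,s10} on symbol R: members go to different blocks, giving {s4,s10} and {s8,s9}.
Refine {s1,s2,s3,s6,s7,s11} on symbol L: members go to different blocks, giving {s1,s2,s3,s6} and {s7,s11}.
Split {s1,s2,s3,s6} by δ(·,R) → {s1,s2} and {s3,s6}.
On input L, block {s0,s5} splits into {s0} and {s5}.
Stable partition: {s4,s10} | {s1,s2} | {s0} | {s8,s9} | {s7,s11} | {s3,s6} | {s5} — 7 equivalence classes.

7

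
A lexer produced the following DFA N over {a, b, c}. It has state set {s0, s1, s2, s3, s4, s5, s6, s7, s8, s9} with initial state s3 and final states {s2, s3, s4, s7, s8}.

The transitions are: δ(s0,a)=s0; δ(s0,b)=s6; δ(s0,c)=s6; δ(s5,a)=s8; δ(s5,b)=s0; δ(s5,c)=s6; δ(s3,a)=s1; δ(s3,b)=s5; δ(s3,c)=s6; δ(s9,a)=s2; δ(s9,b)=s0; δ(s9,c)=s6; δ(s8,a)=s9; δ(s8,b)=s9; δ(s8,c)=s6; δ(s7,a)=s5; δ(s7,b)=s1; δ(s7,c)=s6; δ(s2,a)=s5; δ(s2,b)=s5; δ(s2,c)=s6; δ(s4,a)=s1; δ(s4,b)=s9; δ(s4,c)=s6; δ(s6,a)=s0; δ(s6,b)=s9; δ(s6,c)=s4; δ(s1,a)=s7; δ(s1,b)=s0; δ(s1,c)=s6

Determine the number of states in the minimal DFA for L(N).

All states are reachable from the start state.
Start with accepting vs non-accepting: {s2,s3,s4,s7,s8} | {s0,s1,s5,s6,s9}.
Refine {s0,s1,s5,s6,s9} on symbol a: members go to different blocks, giving {s1,s5,s9} and {s0,s6}.
Refine {s0,s6} on symbol b: members go to different blocks, giving {s0} and {s6}.
Stable partition: {s2,s3,s4,s7,s8} | {s1,s5,s9} | {s0} | {s6} — 4 equivalence classes.

4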